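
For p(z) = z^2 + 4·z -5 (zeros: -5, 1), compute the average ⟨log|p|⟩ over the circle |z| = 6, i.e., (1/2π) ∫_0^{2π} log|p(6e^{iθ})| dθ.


Zeros: -5, 1; r = 6.
Inside |z| < r: -5, 1. Outside (|z| ≥ r): ∅.
p(0) = -5, so log|p(0)| = log(5) = 1.6094.
Apply Jensen: I(r) = log|p(0)| + Σ_k log(r/|z_k|), summed over zeros inside |z| < r.
  log(r/|z_k|) for z_k = -5: log(6/5) = 0.1823
  log(r/|z_k|) for z_k = 1: log(6/1) = 1.7918
Sum over inside zeros: 1.9741.
I(r) = log|p(0)| + (inside sum) = 1.6094 + 1.9741 = 3.5835.
Closed form (all zeros inside, monic): I(r) = n·log(r) = 2·log(6) = 3.5835. ✓

I(r) ≈ 3.5835.


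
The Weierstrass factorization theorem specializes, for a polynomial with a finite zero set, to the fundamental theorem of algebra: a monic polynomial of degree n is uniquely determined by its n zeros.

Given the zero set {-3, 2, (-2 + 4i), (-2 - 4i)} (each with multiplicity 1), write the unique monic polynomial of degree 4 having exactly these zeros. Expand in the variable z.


The polynomial is p(z) = ∏_{α ∈ S} (z − α), where S = {-3, 2, (-2 + 4i), (-2 - 4i)}.
Expanding the product yields: p(z) = z^4 + 5·z^3 + 18·z^2 -4·z -120.
Note conjugate pairs combine to real quadratics: (z − (-2+4i))(z − (-2−4i)) = z² + 4z + 20.
The resulting polynomial has degree 4 and real coefficients as required.

p(z) = z^4 + 5·z^3 + 18·z^2 -4·z -120.


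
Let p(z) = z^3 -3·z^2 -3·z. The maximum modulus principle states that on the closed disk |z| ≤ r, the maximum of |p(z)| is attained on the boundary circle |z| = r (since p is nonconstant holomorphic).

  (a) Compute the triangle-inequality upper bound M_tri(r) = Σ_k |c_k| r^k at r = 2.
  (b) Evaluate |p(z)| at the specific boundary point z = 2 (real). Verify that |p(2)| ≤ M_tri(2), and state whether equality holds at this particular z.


Coefficients: c_0 = 0, c_1 = -3, c_2 = -3, c_3 = 1. Radius r = 2.
Part (a). Triangle bound: M_tri(r) = Σ_k |c_k| r^k
  = |0|·2^0 + |-3|·2^1 + |-3|·2^2 + |1|·2^3
  = 0 + 6 + 12 + 8 = 26.
This bounds M(r) := max_{|z|=r} |p(z)| from above; equality holds iff all terms c_k z^k can be made to align in phase at a single z on |z|=r.
Part (b). At z = 2 (real, on the circle |z| = r):
  p(2) = (0)·2^0 + (-3)·2^1 + (-3)·2^2 + (1)·2^3 = -10.
  |p(2)| = 10.
Check: |p(2)| = 10 ≤ 26 = M_tri(2). ✓ Equality does not hold at z = 2 (the coefficients have mixed signs, so the terms do not all align in phase there).

M_tri(2) = 26; |p(2)| = 10; equality at z=2: no.


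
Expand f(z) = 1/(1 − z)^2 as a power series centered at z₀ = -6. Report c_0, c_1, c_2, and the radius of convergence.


Let w = z − z₀, so z = z₀ + w.
Then 1 − z = 1 − (z₀ + w) = (1 − z₀) − w = 7 − w.
f(z) = 1/(7 − w)^2 = (1/(7)^2) · (1 − w/(7))^{−2}.
By the binomial series (1−u)^{−2} = Σ_{n≥0} C(n+1, 1) u^n for |u|<1, with u = w/(7):
  c_n = C(n+1, 1) / (7)^(n+2).
  c_0 = 1/(7)^2 = 1/49.
  c_1 = 2/(7)^3 = 2/343.
  c_2 = 3/(7)^4 = 3/2401.
The series is valid for |w/d| < 1, i.e. |z − z₀| < |d|.
Radius of convergence: R = |1 − z₀| = |7| = 7 (distance from z₀ to the singularity z = 1).

c_0 = 1/49, c_1 = 2/343, c_2 = 3/2401; R = 7.


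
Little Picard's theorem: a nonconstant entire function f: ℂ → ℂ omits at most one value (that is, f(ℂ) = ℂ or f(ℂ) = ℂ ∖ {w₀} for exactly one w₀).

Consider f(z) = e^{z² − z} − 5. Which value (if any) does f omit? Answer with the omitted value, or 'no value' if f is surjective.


Little Picard bounds the complement of f(ℂ) to at most one point.
The exponent g(z) = z² − z is a nonconstant polynomial, hence surjective onto ℂ. So e^{g(z)} takes every value in {e^w : w ∈ ℂ} = ℂ ∖ {0}. Adding -5 shifts the range to ℂ ∖ {-5}. f omits exactly -5.

Omitted value: -5.


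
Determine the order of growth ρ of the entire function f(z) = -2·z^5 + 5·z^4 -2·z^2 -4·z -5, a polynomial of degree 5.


|f(z)| ≤ Σ|c_k|·r^k = O(r^5) as r → ∞. Polynomial growth is O(e^{r^ε}) for every ε > 0 (since r^5/e^{r^ε} → 0), so ρ ≤ ε for all ε > 0, i.e. ρ = 0. Every nonconstant polynomial has order 0.
Therefore ρ = 0.

Order ρ = 0.


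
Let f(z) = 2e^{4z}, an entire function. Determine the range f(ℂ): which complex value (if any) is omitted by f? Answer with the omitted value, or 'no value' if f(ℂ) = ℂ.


Little Picard bounds the complement of f(ℂ) to at most one point.
e^{4z} is never zero on ℂ, so 2·e^{4z} takes every value in ℂ ∖ {0}. Adding 0 shifts the range to ℂ ∖ {0}. Thus f omits exactly the value 0.

Omitted value: 0.


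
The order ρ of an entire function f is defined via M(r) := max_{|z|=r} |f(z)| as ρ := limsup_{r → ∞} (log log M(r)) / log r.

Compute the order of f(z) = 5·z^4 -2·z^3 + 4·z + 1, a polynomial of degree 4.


|f(z)| ≤ Σ|c_k|·r^k = O(r^4) as r → ∞. Polynomial growth is O(e^{r^ε}) for every ε > 0 (since r^4/e^{r^ε} → 0), so ρ ≤ ε for all ε > 0, i.e. ρ = 0. Every nonconstant polynomial has order 0.
Therefore ρ = 0.

Order ρ = 0.


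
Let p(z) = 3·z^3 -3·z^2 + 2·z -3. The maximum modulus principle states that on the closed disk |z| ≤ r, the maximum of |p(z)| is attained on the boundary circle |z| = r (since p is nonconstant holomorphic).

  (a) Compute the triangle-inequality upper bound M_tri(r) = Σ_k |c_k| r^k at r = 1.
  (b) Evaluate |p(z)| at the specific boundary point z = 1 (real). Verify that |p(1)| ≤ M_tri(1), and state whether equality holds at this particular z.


Coefficients: c_0 = -3, c_1 = 2, c_2 = -3, c_3 = 3. Radius r = 1.
Part (a). Triangle bound: M_tri(r) = Σ_k |c_k| r^k
  = |-3|·1^0 + |2|·1^1 + |-3|·1^2 + |3|·1^3
  = 3 + 2 + 3 + 3 = 11.
This bounds M(r) := max_{|z|=r} |p(z)| from above; equality holds iff all terms c_k z^k can be made to align in phase at a single z on |z|=r.
Part (b). At z = 1 (real, on the circle |z| = r):
  p(1) = (-3)·1^0 + (2)·1^1 + (-3)·1^2 + (3)·1^3 = -1.
  |p(1)| = 1.
Check: |p(1)| = 1 ≤ 11 = M_tri(1). ✓ Equality does not hold at z = 1 (the coefficients have mixed signs, so the terms do not all align in phase there).

M_tri(1) = 11; |p(1)| = 1; equality at z=1: no.


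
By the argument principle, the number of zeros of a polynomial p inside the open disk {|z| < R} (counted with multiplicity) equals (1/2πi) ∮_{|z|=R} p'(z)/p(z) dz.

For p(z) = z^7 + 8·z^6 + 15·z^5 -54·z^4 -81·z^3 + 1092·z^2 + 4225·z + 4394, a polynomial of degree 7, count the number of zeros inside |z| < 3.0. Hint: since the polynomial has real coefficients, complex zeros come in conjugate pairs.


The zeros of p are: (-3 + 2i), (-3 - 2i), (-3 + 2i), (-3 - 2i), -2, (3 + 2i), (3 - 2i).
Their magnitudes are: 3.606, 3.606, 3.606, 3.606, 2, 3.606, 3.606.
Zeros with |z| < R = 3.0: -2.
Count = 1.
By the argument principle, (1/2πi) ∮_{|z|=R} p'(z)/p(z) dz equals exactly this count.

Number of zeros inside |z| < 3.0: 1.


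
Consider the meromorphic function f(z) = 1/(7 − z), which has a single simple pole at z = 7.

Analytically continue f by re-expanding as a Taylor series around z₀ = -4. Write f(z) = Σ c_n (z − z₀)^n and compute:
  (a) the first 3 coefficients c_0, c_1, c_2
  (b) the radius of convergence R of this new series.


Let w = z − z₀, so z = z₀ + w.
Then 7 − z = 7 − (z₀ + w) = (7 − z₀) − w = 11 − w.
f(z) = 1/(11 − w) = (1/(11)) · 1/(1 − w/(11)) = Σ_{n≥0} w^n / (11)^(n+1).
So c_n = 1/(11)^(n+1):
  c_0 = 1/(11)^1 = 1/11.
  c_1 = 1/(11)^2 = 1/121.
  c_2 = 1/(11)^3 = 1/1331.
The series is valid for |w/d| < 1, i.e. |z − z₀| < |d|.
Radius of convergence: R = |7 − z₀| = |11| = 11 (distance from z₀ to the singularity z = 7).

c_0 = 1/11, c_1 = 1/121, c_2 = 1/1331; R = 11.


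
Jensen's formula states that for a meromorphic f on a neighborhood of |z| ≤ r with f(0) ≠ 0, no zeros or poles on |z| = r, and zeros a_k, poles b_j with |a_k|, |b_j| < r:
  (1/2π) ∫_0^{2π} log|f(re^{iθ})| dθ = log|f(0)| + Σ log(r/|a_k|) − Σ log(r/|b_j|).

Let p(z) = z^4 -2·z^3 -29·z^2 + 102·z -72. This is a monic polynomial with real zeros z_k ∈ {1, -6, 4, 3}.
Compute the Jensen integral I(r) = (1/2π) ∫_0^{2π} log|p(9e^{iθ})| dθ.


Zeros: -6, 1, 3, 4; r = 9.
Inside |z| < r: -6, 1, 3, 4. Outside (|z| ≥ r): ∅.
p(0) = -72, so log|p(0)| = log(72) = 4.2767.
Apply Jensen: I(r) = log|p(0)| + Σ_k log(r/|z_k|), summed over zeros inside |z| < r.
  log(r/|z_k|) for z_k = 1: log(9/1) = 2.1972
  log(r/|z_k|) for z_k = -6: log(9/6) = 0.4055
  log(r/|z_k|) for z_k = 4: log(9/4) = 0.8109
  log(r/|z_k|) for z_k = 3: log(9/3) = 1.0986
Sum over inside zeros: 4.5122.
I(r) = log|p(0)| + (inside sum) = 4.2767 + 4.5122 = 8.7889.
Closed form (all zeros inside, monic): I(r) = n·log(r) = 4·log(9) = 8.7889. ✓

I(r) ≈ 8.7889.


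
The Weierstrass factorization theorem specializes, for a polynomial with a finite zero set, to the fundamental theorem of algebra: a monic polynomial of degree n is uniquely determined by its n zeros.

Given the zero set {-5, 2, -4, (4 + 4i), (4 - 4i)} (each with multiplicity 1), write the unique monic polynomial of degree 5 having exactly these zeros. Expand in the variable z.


The polynomial is p(z) = ∏_{α ∈ S} (z − α), where S = {-5, 2, -4, (4 + 4i), (4 - 4i)}.
Expanding the product yields: p(z) = z^5 -z^4 -22·z^3 + 168·z^2 + 384·z -1280.
Note conjugate pairs combine to real quadratics: (z − (4+4i))(z − (4−4i)) = z² − 8z + 32.
The resulting polynomial has degree 5 and real coefficients as required.

p(z) = z^5 -z^4 -22·z^3 + 168·z^2 + 384·z -1280.


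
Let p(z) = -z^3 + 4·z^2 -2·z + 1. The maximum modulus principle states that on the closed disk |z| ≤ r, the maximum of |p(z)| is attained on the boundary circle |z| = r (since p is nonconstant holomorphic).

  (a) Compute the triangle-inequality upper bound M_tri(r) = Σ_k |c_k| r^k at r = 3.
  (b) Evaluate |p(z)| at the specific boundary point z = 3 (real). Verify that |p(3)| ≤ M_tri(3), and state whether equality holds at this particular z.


Coefficients: c_0 = 1, c_1 = -2, c_2 = 4, c_3 = -1. Radius r = 3.
Part (a). Triangle bound: M_tri(r) = Σ_k |c_k| r^k
  = |1|·3^0 + |-2|·3^1 + |4|·3^2 + |-1|·3^3
  = 1 + 6 + 36 + 27 = 70.
This bounds M(r) := max_{|z|=r} |p(z)| from above; equality holds iff all terms c_k z^k can be made to align in phase at a single z on |z|=r.
Part (b). At z = 3 (real, on the circle |z| = r):
  p(3) = (1)·3^0 + (-2)·3^1 + (4)·3^2 + (-1)·3^3 = 4.
  |p(3)| = 4.
Check: |p(3)| = 4 ≤ 70 = M_tri(3). ✓ Equality does not hold at z = 3 (the coefficients have mixed signs, so the terms do not all align in phase there).

M_tri(3) = 70; |p(3)| = 4; equality at z=3: no.


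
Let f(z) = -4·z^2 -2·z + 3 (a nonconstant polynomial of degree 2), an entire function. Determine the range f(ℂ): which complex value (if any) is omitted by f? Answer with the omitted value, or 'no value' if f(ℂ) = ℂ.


Little Picard bounds the complement of f(ℂ) to at most one point.
For every w ∈ ℂ, the equation p(z) − w = 0 is a nonconstant polynomial in z and hence has at least one root by the fundamental theorem of algebra. So p is surjective onto ℂ, omitting no value.

Omitted value: no value.


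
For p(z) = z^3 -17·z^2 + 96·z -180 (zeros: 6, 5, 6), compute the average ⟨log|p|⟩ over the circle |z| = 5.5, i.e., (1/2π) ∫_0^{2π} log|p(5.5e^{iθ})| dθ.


Zeros: 5, 6, 6; r = 5.5.
Inside |z| < r: 5. Outside (|z| ≥ r): 6, 6.
p(0) = -180, so log|p(0)| = log(180) = 5.1930.
Apply Jensen: I(r) = log|p(0)| + Σ_k log(r/|z_k|), summed over zeros inside |z| < r.
  log(r/|z_k|) for z_k = 5: log(5.5/5) = 0.0953
  Outside zeros (6, 6) contribute nothing to the Jensen sum.
Sum over inside zeros: 0.0953.
I(r) = log|p(0)| + (inside sum) = 5.1930 + 0.0953 = 5.2883.
Note: since some zeros are outside |z| ≤ r, the simplified n·log(r) form does NOT apply — only the inside zeros contribute.

I(r) ≈ 5.2883.


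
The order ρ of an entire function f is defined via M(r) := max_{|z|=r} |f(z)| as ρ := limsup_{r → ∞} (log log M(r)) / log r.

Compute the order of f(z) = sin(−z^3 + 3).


Write sin(w) = (e^{iw} ± e^{−iw})/(2 or 2i), so |sin(w)| ≤ e^{|w|}. With w = −z^3 + 3, |w| ≤ 1r^3 + 3 on |z|=r, giving M(r) ≤ e^{1r^3 + 3} and ρ ≤ 3. For the lower bound, choose z on |z|=r with -1z^3 purely imaginary of modulus 1r^3; then |sin(−z^3 + 3)| grows like e^{1r^3}/2, so ρ ≥ 3. Hence ρ = 3.
Therefore ρ = 3.

Order ρ = 3.


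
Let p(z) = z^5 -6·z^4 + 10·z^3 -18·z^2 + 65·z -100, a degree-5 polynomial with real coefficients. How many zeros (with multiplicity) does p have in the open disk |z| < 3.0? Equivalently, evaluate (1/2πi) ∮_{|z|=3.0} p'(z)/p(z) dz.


The zeros of p are: 4, (-1 + 2i), (-1 - 2i), (2 + 1i), (2 - 1i).
Their magnitudes are: 4, 2.236, 2.236, 2.236, 2.236.
Zeros with |z| < R = 3.0: (-1 + 2i), (-1 - 2i), (2 + 1i), (2 - 1i).
Count = 4.
By the argument principle, (1/2πi) ∮_{|z|=R} p'(z)/p(z) dz equals exactly this count.

Number of zeros inside |z| < 3.0: 4.


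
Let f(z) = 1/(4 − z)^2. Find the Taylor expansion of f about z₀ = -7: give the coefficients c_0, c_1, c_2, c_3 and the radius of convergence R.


Let w = z − z₀, so z = z₀ + w.
Then 4 − z = 4 − (z₀ + w) = (4 − z₀) − w = 11 − w.
f(z) = 1/(11 − w)^2 = (1/(11)^2) · (1 − w/(11))^{−2}.
By the binomial series (1−u)^{−2} = Σ_{n≥0} C(n+1, 1) u^n for |u|<1, with u = w/(11):
  c_n = C(n+1, 1) / (11)^(n+2).
  c_0 = 1/(11)^2 = 1/121.
  c_1 = 2/(11)^3 = 2/1331.
  c_2 = 3/(11)^4 = 3/14641.
  c_3 = 4/(11)^5 = 4/161051.
The series is valid for |w/d| < 1, i.e. |z − z₀| < |d|.
Radius of convergence: R = |4 − z₀| = |11| = 11 (distance from z₀ to the singularity z = 4).

c_0 = 1/121, c_1 = 2/1331, c_2 = 3/14641, c_3 = 4/161051; R = 11.


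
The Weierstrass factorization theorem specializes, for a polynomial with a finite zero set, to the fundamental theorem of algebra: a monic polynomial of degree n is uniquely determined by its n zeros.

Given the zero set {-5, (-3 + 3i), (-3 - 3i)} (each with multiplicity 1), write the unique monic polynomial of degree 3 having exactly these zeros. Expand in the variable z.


The polynomial is p(z) = ∏_{α ∈ S} (z − α), where S = {-5, (-3 + 3i), (-3 - 3i)}.
Expanding the product yields: p(z) = z^3 + 11·z^2 + 48·z + 90.
Note conjugate pairs combine to real quadratics: (z − (-3+3i))(z − (-3−3i)) = z² + 6z + 18.
The resulting polynomial has degree 3 and real coefficients as required.

p(z) = z^3 + 11·z^2 + 48·z + 90.


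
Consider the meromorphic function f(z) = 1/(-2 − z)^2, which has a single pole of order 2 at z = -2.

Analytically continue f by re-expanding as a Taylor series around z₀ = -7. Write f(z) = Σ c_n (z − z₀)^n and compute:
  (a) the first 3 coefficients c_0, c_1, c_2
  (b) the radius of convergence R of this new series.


Let w = z − z₀, so z = z₀ + w.
Then -2 − z = -2 − (z₀ + w) = (-2 − z₀) − w = 5 − w.
f(z) = 1/(5 − w)^2 = (1/(5)^2) · (1 − w/(5))^{−2}.
By the binomial series (1−u)^{−2} = Σ_{n≥0} C(n+1, 1) u^n for |u|<1, with u = w/(5):
  c_n = C(n+1, 1) / (5)^(n+2).
  c_0 = 1/(5)^2 = 1/25.
  c_1 = 2/(5)^3 = 2/125.
  c_2 = 3/(5)^4 = 3/625.
The series is valid for |w/d| < 1, i.e. |z − z₀| < |d|.
Radius of convergence: R = |-2 − z₀| = |5| = 5 (distance from z₀ to the singularity z = -2).

c_0 = 1/25, c_1 = 2/125, c_2 = 3/625; R = 5.


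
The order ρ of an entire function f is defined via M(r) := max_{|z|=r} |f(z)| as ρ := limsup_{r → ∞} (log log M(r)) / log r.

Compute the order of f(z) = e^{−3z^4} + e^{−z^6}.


Each summand is entire of order 4 and 6 respectively (as in the single-exponential case). The order of a sum is at most the max of the orders, so ρ ≤ 6. For the lower bound: on |z|=r choose arg z so that -1z^6 is real positive; then |e^{-1z^6}| = e^{1r^6} while |e^{-3z^4}| ≤ e^{3r^4} = o(e^{1r^6}). So |f| ≥ e^{1r^6}(1 − o(1)) and ρ ≥ 6. Hence ρ = max(4, 6) = 6.
Therefore ρ = 6.

Order ρ = 6.


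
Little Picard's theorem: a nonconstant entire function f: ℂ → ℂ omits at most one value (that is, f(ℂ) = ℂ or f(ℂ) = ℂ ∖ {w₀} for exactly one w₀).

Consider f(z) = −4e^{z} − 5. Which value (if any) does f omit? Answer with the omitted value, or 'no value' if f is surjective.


Little Picard bounds the complement of f(ℂ) to at most one point.
e^{z} is never zero on ℂ, so -4·e^{z} takes every value in ℂ ∖ {0}. Adding -5 shifts the range to ℂ ∖ {-5}. Thus f omits exactly the value -5.

Omitted value: -5.


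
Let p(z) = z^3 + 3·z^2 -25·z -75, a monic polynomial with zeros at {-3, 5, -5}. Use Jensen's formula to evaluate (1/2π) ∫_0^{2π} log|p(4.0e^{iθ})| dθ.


Zeros: -5, -3, 5; r = 4.0.
Inside |z| < r: -3. Outside (|z| ≥ r): -5, 5.
p(0) = -75, so log|p(0)| = log(75) = 4.3175.
Apply Jensen: I(r) = log|p(0)| + Σ_k log(r/|z_k|), summed over zeros inside |z| < r.
  log(r/|z_k|) for z_k = -3: log(4.0/3) = 0.2877
  Outside zeros (-5, 5) contribute nothing to the Jensen sum.
Sum over inside zeros: 0.2877.
I(r) = log|p(0)| + (inside sum) = 4.3175 + 0.2877 = 4.6052.
Note: since some zeros are outside |z| ≤ r, the simplified n·log(r) form does NOT apply — only the inside zeros contribute.

I(r) ≈ 4.6052.


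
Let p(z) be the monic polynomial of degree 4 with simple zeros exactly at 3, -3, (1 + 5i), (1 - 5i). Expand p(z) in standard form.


The polynomial is p(z) = ∏_{α ∈ S} (z − α), where S = {3, -3, (1 + 5i), (1 - 5i)}.
Expanding the product yields: p(z) = z^4 -2·z^3 + 17·z^2 + 18·z -234.
Note conjugate pairs combine to real quadratics: (z − (1+5i))(z − (1−5i)) = z² − 2z + 26.
The resulting polynomial has degree 4 and real coefficients as required.

p(z) = z^4 -2·z^3 + 17·z^2 + 18·z -234.


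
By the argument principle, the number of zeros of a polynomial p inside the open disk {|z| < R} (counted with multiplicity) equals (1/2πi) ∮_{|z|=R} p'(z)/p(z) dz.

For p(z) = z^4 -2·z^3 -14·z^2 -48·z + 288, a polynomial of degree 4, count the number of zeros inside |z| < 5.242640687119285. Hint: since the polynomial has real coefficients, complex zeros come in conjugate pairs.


The zeros of p are: 4, (-3 + 3i), (-3 - 3i), 4.
Their magnitudes are: 4, 4.243, 4.243, 4.
Zeros with |z| < R = 5.242640687119285: 4, (-3 + 3i), (-3 - 3i), 4.
Count = 4.
By the argument principle, (1/2πi) ∮_{|z|=R} p'(z)/p(z) dz equals exactly this count.

Number of zeros inside |z| < 5.242640687119285: 4.


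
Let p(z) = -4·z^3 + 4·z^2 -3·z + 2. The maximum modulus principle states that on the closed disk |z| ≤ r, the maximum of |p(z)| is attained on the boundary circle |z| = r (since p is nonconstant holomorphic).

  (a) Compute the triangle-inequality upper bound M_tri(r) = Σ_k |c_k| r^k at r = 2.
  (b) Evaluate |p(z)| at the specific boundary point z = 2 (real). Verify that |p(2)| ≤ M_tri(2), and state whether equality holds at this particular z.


Coefficients: c_0 = 2, c_1 = -3, c_2 = 4, c_3 = -4. Radius r = 2.
Part (a). Triangle bound: M_tri(r) = Σ_k |c_k| r^k
  = |2|·2^0 + |-3|·2^1 + |4|·2^2 + |-4|·2^3
  = 2 + 6 + 16 + 32 = 56.
This bounds M(r) := max_{|z|=r} |p(z)| from above; equality holds iff all terms c_k z^k can be made to align in phase at a single z on |z|=r.
Part (b). At z = 2 (real, on the circle |z| = r):
  p(2) = (2)·2^0 + (-3)·2^1 + (4)·2^2 + (-4)·2^3 = -20.
  |p(2)| = 20.
Check: |p(2)| = 20 ≤ 56 = M_tri(2). ✓ Equality does not hold at z = 2 (the coefficients have mixed signs, so the terms do not all align in phase there).

M_tri(2) = 56; |p(2)| = 20; equality at z=2: no.


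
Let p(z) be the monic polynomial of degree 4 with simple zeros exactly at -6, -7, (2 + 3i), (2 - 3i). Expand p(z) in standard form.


The polynomial is p(z) = ∏_{α ∈ S} (z − α), where S = {-6, -7, (2 + 3i), (2 - 3i)}.
Expanding the product yields: p(z) = z^4 + 9·z^3 + 3·z^2 + z + 546.
Note conjugate pairs combine to real quadratics: (z − (2+3i))(z − (2−3i)) = z² − 4z + 13.
The resulting polynomial has degree 4 and real coefficients as required.

p(z) = z^4 + 9·z^3 + 3·z^2 + z + 546.


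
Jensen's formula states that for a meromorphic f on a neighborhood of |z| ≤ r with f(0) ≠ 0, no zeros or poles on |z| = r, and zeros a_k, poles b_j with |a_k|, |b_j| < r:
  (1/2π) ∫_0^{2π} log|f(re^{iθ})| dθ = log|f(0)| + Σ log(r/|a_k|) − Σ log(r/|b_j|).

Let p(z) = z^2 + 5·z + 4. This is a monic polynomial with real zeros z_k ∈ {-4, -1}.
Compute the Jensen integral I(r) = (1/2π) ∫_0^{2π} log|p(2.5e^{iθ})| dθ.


Zeros: -4, -1; r = 2.5.
Inside |z| < r: -1. Outside (|z| ≥ r): -4.
p(0) = 4, so log|p(0)| = log(4) = 1.3863.
Apply Jensen: I(r) = log|p(0)| + Σ_k log(r/|z_k|), summed over zeros inside |z| < r.
  log(r/|z_k|) for z_k = -1: log(2.5/1) = 0.9163
  Outside zeros (-4) contribute nothing to the Jensen sum.
Sum over inside zeros: 0.9163.
I(r) = log|p(0)| + (inside sum) = 1.3863 + 0.9163 = 2.3026.
Note: since some zeros are outside |z| ≤ r, the simplified n·log(r) form does NOT apply — only the inside zeros contribute.

I(r) ≈ 2.3026.


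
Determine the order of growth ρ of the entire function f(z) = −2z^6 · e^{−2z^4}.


M(r) = max_{|z|=r} |-2|·|z|^6·|e^{−2z^4}| = 2·r^6 · e^{2r^4} (the factors attain their maxima compatibly on |z|=r). Then log M(r) = log 2 + 6·log r + 2r^4, dominated by the last term, so log log M(r) ~ 4·log r. The polynomial factor -2z^6 contributes only a log r term and does not affect the order. ρ = 4.
Therefore ρ = 4.

Order ρ = 4.


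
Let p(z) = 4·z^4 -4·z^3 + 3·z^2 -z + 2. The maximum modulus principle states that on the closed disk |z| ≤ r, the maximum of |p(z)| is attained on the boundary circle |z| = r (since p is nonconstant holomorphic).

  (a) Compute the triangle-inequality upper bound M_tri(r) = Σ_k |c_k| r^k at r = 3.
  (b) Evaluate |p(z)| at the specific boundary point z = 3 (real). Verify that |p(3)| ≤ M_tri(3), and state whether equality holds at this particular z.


Coefficients: c_0 = 2, c_1 = -1, c_2 = 3, c_3 = -4, c_4 = 4. Radius r = 3.
Part (a). Triangle bound: M_tri(r) = Σ_k |c_k| r^k
  = |2|·3^0 + |-1|·3^1 + |3|·3^2 + |-4|·3^3 + |4|·3^4
  = 2 + 3 + 27 + 108 + 324 = 464.
This bounds M(r) := max_{|z|=r} |p(z)| from above; equality holds iff all terms c_k z^k can be made to align in phase at a single z on |z|=r.
Part (b). At z = 3 (real, on the circle |z| = r):
  p(3) = (2)·3^0 + (-1)·3^1 + (3)·3^2 + (-4)·3^3 + (4)·3^4 = 242.
  |p(3)| = 242.
Check: |p(3)| = 242 ≤ 464 = M_tri(3). ✓ Equality does not hold at z = 3 (the coefficients have mixed signs, so the terms do not all align in phase there).

M_tri(3) = 464; |p(3)| = 242; equality at z=3: no.


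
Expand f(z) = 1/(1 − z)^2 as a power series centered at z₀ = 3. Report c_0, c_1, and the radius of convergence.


Let w = z − z₀, so z = z₀ + w.
Then 1 − z = 1 − (z₀ + w) = (1 − z₀) − w = -2 − w.
f(z) = 1/(-2 − w)^2 = (1/(-2)^2) · (1 − w/(-2))^{−2}.
By the binomial series (1−u)^{−2} = Σ_{n≥0} C(n+1, 1) u^n for |u|<1, with u = w/(-2):
  c_n = C(n+1, 1) / (-2)^(n+2).
  c_0 = 1/(-2)^2 = 1/4.
  c_1 = 2/(-2)^3 = -1/4.
The series is valid for |w/d| < 1, i.e. |z − z₀| < |d|.
Radius of convergence: R = |1 − z₀| = |-2| = 2 (distance from z₀ to the singularity z = 1).

c_0 = 1/4, c_1 = -1/4; R = 2.


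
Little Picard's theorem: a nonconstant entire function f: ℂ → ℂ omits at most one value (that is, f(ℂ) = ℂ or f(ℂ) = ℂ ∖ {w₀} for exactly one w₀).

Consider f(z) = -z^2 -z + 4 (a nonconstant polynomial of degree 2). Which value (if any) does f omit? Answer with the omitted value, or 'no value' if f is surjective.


Little Picard bounds the complement of f(ℂ) to at most one point.
For every w ∈ ℂ, the equation p(z) − w = 0 is a nonconstant polynomial in z and hence has at least one root by the fundamental theorem of algebra. So p is surjective onto ℂ, omitting no value.

Omitted value: no value.


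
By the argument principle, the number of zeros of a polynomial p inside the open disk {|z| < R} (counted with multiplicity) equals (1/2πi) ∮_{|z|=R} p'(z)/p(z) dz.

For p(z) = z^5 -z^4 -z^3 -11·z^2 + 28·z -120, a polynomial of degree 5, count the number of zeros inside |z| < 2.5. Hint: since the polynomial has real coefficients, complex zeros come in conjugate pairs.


The zeros of p are: 3, (1 + 2i), (1 - 2i), (-2 + 2i), (-2 - 2i).
Their magnitudes are: 3, 2.236, 2.236, 2.828, 2.828.
Zeros with |z| < R = 2.5: (1 + 2i), (1 - 2i).
Count = 2.
By the argument principle, (1/2πi) ∮_{|z|=R} p'(z)/p(z) dz equals exactly this count.

Number of zeros inside |z| < 2.5: 2.


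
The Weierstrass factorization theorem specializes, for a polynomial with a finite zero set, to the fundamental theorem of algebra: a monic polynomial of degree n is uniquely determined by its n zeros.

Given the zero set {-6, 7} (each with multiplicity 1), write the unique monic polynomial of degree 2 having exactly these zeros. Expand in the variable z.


The polynomial is p(z) = ∏_{α ∈ S} (z − α), where S = {-6, 7}.
Expanding the product yields: p(z) = z^2 -z -42.
The resulting polynomial has degree 2 and real coefficients as required.

p(z) = z^2 -z -42.


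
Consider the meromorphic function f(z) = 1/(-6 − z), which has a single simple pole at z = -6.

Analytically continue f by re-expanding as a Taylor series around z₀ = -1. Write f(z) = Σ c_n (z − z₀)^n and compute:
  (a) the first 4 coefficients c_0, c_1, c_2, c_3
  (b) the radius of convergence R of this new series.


Let w = z − z₀, so z = z₀ + w.
Then -6 − z = -6 − (z₀ + w) = (-6 − z₀) − w = -5 − w.
f(z) = 1/(-5 − w) = (1/(-5)) · 1/(1 − w/(-5)) = Σ_{n≥0} w^n / (-5)^(n+1).
So c_n = 1/(-5)^(n+1):
  c_0 = 1/(-5)^1 = -1/5.
  c_1 = 1/(-5)^2 = 1/25.
  c_2 = 1/(-5)^3 = -1/125.
  c_3 = 1/(-5)^4 = 1/625.
The series is valid for |w/d| < 1, i.e. |z − z₀| < |d|.
Radius of convergence: R = |-6 − z₀| = |-5| = 5 (distance from z₀ to the singularity z = -6).

c_0 = -1/5, c_1 = 1/25, c_2 = -1/125, c_3 = 1/625; R = 5.


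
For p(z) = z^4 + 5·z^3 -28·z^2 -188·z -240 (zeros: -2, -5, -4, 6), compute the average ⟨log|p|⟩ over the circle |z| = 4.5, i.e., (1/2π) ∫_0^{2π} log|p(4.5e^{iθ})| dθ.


Zeros: -5, -4, -2, 6; r = 4.5.
Inside |z| < r: -4, -2. Outside (|z| ≥ r): -5, 6.
p(0) = -240, so log|p(0)| = log(240) = 5.4806.
Apply Jensen: I(r) = log|p(0)| + Σ_k log(r/|z_k|), summed over zeros inside |z| < r.
  log(r/|z_k|) for z_k = -2: log(4.5/2) = 0.8109
  log(r/|z_k|) for z_k = -4: log(4.5/4) = 0.1178
  Outside zeros (-5, 6) contribute nothing to the Jensen sum.
Sum over inside zeros: 0.9287.
I(r) = log|p(0)| + (inside sum) = 5.4806 + 0.9287 = 6.4094.
Note: since some zeros are outside |z| ≤ r, the simplified n·log(r) form does NOT apply — only the inside zeros contribute.

I(r) ≈ 6.4094.


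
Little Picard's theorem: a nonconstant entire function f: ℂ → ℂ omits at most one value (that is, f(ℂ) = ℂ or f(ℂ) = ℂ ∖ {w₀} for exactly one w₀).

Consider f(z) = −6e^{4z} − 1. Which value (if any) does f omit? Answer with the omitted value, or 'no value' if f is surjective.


Little Picard bounds the complement of f(ℂ) to at most one point.
e^{4z} is never zero on ℂ, so -6·e^{4z} takes every value in ℂ ∖ {0}. Adding -1 shifts the range to ℂ ∖ {-1}. Thus f omits exactly the value -1.

Omitted value: -1.


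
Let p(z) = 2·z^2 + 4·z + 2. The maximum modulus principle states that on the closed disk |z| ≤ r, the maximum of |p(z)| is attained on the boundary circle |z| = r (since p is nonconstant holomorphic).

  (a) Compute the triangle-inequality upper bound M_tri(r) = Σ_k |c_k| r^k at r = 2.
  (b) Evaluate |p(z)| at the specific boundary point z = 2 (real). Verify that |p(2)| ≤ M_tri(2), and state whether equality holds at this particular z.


Coefficients: c_0 = 2, c_1 = 4, c_2 = 2. Radius r = 2.
Part (a). Triangle bound: M_tri(r) = Σ_k |c_k| r^k
  = |2|·2^0 + |4|·2^1 + |2|·2^2
  = 2 + 8 + 8 = 18.
This bounds M(r) := max_{|z|=r} |p(z)| from above; equality holds iff all terms c_k z^k can be made to align in phase at a single z on |z|=r.
Part (b). At z = 2 (real, on the circle |z| = r):
  p(2) = (2)·2^0 + (4)·2^1 + (2)·2^2 = 18.
  |p(2)| = 18.
Since all nonzero coefficients share the same sign, |p(2)| = 18 = M_tri(2); the triangle bound is attained at z = 2, so in fact M(r) = 18.

M_tri(2) = 18; |p(2)| = 18; equality at z=2: yes.


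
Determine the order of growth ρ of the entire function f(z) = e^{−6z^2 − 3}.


|e^{−6z^2 − 3}| = e^{Re(-6·z^2) + -3} ≤ e^{6|z|^2 + -3} = e^{6r^2 + -3} on |z| = r, so ρ ≤ 2. Choosing z on |z|=r so that -6·z^2 is real positive (always possible by picking arg z appropriately) gives |f(z)| = e^{6r^2 + -3}, matching the bound. The additive constant -3 does not affect log log M(r) ~ 2·log r. Hence ρ = 2.
Therefore ρ = 2.

Order ρ = 2.


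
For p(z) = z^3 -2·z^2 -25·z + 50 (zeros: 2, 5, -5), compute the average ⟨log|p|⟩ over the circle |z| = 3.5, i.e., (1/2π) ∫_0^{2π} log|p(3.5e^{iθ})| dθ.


Zeros: -5, 2, 5; r = 3.5.
Inside |z| < r: 2. Outside (|z| ≥ r): -5, 5.
p(0) = 50, so log|p(0)| = log(50) = 3.9120.
Apply Jensen: I(r) = log|p(0)| + Σ_k log(r/|z_k|), summed over zeros inside |z| < r.
  log(r/|z_k|) for z_k = 2: log(3.5/2) = 0.5596
  Outside zeros (-5, 5) contribute nothing to the Jensen sum.
Sum over inside zeros: 0.5596.
I(r) = log|p(0)| + (inside sum) = 3.9120 + 0.5596 = 4.4716.
Note: since some zeros are outside |z| ≤ r, the simplified n·log(r) form does NOT apply — only the inside zeros contribute.

I(r) ≈ 4.4716.


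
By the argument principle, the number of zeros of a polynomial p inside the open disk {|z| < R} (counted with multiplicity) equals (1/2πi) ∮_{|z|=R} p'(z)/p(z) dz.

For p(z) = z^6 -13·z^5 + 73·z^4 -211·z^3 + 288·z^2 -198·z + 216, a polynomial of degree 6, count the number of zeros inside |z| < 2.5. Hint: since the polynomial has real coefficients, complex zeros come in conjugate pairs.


The zeros of p are: 3, (3 + 3i), (3 - 3i), (0 + 1i), (0 - 1i), 4.
Their magnitudes are: 3, 4.243, 4.243, 1, 1, 4.
Zeros with |z| < R = 2.5: (0 + 1i), (0 - 1i).
Count = 2.
By the argument principle, (1/2πi) ∮_{|z|=R} p'(z)/p(z) dz equals exactly this count.

Number of zeros inside |z| < 2.5: 2.


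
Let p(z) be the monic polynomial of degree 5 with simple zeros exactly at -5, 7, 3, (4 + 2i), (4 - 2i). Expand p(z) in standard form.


The polynomial is p(z) = ∏_{α ∈ S} (z − α), where S = {-5, 7, 3, (4 + 2i), (4 - 2i)}.
Expanding the product yields: p(z) = z^5 -13·z^4 + 31·z^3 + 237·z^2 -1420·z + 2100.
Note conjugate pairs combine to real quadratics: (z − (4+2i))(z − (4−2i)) = z² − 8z + 20.
The resulting polynomial has degree 5 and real coefficients as required.

p(z) = z^5 -13·z^4 + 31·z^3 + 237·z^2 -1420·z + 2100.


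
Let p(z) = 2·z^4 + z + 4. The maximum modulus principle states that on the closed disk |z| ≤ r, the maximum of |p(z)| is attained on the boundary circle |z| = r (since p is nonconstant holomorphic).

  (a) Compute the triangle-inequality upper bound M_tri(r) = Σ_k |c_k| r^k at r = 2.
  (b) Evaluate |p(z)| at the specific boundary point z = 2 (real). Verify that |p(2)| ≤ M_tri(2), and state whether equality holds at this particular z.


Coefficients: c_0 = 4, c_1 = 1, c_2 = 0, c_3 = 0, c_4 = 2. Radius r = 2.
Part (a). Triangle bound: M_tri(r) = Σ_k |c_k| r^k
  = |4|·2^0 + |1|·2^1 + |0|·2^2 + |0|·2^3 + |2|·2^4
  = 4 + 2 + 0 + 0 + 32 = 38.
This bounds M(r) := max_{|z|=r} |p(z)| from above; equality holds iff all terms c_k z^k can be made to align in phase at a single z on |z|=r.
Part (b). At z = 2 (real, on the circle |z| = r):
  p(2) = (4)·2^0 + (1)·2^1 + (0)·2^2 + (0)·2^3 + (2)·2^4 = 38.
  |p(2)| = 38.
Since all nonzero coefficients share the same sign, |p(2)| = 38 = M_tri(2); the triangle bound is attained at z = 2, so in fact M(r) = 38.

M_tri(2) = 38; |p(2)| = 38; equality at z=2: yes.


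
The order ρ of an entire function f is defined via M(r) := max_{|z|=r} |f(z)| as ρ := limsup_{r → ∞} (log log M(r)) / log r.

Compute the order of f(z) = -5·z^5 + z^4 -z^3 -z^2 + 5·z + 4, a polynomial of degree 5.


|f(z)| ≤ Σ|c_k|·r^k = O(r^5) as r → ∞. Polynomial growth is O(e^{r^ε}) for every ε > 0 (since r^5/e^{r^ε} → 0), so ρ ≤ ε for all ε > 0, i.e. ρ = 0. Every nonconstant polynomial has order 0.
Therefore ρ = 0.

Order ρ = 0.


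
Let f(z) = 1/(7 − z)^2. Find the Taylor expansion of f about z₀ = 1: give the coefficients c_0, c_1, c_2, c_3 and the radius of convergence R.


Let w = z − z₀, so z = z₀ + w.
Then 7 − z = 7 − (z₀ + w) = (7 − z₀) − w = 6 − w.
f(z) = 1/(6 − w)^2 = (1/(6)^2) · (1 − w/(6))^{−2}.
By the binomial series (1−u)^{−2} = Σ_{n≥0} C(n+1, 1) u^n for |u|<1, with u = w/(6):
  c_n = C(n+1, 1) / (6)^(n+2).
  c_0 = 1/(6)^2 = 1/36.
  c_1 = 2/(6)^3 = 1/108.
  c_2 = 3/(6)^4 = 1/432.
  c_3 = 4/(6)^5 = 1/1944.
The series is valid for |w/d| < 1, i.e. |z − z₀| < |d|.
Radius of convergence: R = |7 − z₀| = |6| = 6 (distance from z₀ to the singularity z = 7).

c_0 = 1/36, c_1 = 1/108, c_2 = 1/432, c_3 = 1/1944; R = 6.


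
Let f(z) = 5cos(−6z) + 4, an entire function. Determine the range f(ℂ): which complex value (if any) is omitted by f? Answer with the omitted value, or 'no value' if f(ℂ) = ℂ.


Little Picard bounds the complement of f(ℂ) to at most one point.
cos is entire and surjective onto ℂ: for every w ∈ ℂ, cos(ζ) = w has a solution ζ ∈ ℂ (e.g., via the complex inverse arccos). With ζ = −6z this gives z = ζ/(-6). Then 5·cos(−6z) takes every value in 5·ℂ = ℂ, and adding 4 is a bijection of ℂ. So f is surjective and omits no value. (Note: only on the real line is cos bounded by [−1, 1].)

Omitted value: no value.


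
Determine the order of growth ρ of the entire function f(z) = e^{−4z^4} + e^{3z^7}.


Each summand is entire of order 4 and 7 respectively (as in the single-exponential case). The order of a sum is at most the max of the orders, so ρ ≤ 7. For the lower bound: on |z|=r choose arg z so that 3z^7 is real positive; then |e^{3z^7}| = e^{3r^7} while |e^{-4z^4}| ≤ e^{4r^4} = o(e^{3r^7}). So |f| ≥ e^{3r^7}(1 − o(1)) and ρ ≥ 7. Hence ρ = max(4, 7) = 7.
Therefore ρ = 7.

Order ρ = 7.


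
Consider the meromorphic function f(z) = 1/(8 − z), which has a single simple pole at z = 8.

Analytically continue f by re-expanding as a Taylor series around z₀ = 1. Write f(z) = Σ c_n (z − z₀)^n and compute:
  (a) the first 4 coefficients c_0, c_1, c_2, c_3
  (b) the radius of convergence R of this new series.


Let w = z − z₀, so z = z₀ + w.
Then 8 − z = 8 − (z₀ + w) = (8 − z₀) − w = 7 − w.
f(z) = 1/(7 − w) = (1/(7)) · 1/(1 − w/(7)) = Σ_{n≥0} w^n / (7)^(n+1).
So c_n = 1/(7)^(n+1):
  c_0 = 1/(7)^1 = 1/7.
  c_1 = 1/(7)^2 = 1/49.
  c_2 = 1/(7)^3 = 1/343.
  c_3 = 1/(7)^4 = 1/2401.
The series is valid for |w/d| < 1, i.e. |z − z₀| < |d|.
Radius of convergence: R = |8 − z₀| = |7| = 7 (distance from z₀ to the singularity z = 8).

c_0 = 1/7, c_1 = 1/49, c_2 = 1/343, c_3 = 1/2401; R = 7.


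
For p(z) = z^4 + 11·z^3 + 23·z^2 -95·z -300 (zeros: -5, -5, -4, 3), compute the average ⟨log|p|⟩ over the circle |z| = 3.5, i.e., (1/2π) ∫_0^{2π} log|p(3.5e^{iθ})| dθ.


Zeros: -5, -5, -4, 3; r = 3.5.
Inside |z| < r: 3. Outside (|z| ≥ r): -5, -5, -4.
p(0) = -300, so log|p(0)| = log(300) = 5.7038.
Apply Jensen: I(r) = log|p(0)| + Σ_k log(r/|z_k|), summed over zeros inside |z| < r.
  log(r/|z_k|) for z_k = 3: log(3.5/3) = 0.1542
  Outside zeros (-5, -5, -4) contribute nothing to the Jensen sum.
Sum over inside zeros: 0.1542.
I(r) = log|p(0)| + (inside sum) = 5.7038 + 0.1542 = 5.8579.
Note: since some zeros are outside |z| ≤ r, the simplified n·log(r) form does NOT apply — only the inside zeros contribute.

I(r) ≈ 5.8579.


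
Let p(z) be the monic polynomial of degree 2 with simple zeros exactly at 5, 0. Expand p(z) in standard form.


The polynomial is p(z) = ∏_{α ∈ S} (z − α), where S = {5, 0}.
Expanding the product yields: p(z) = z^2 -5·z.
The resulting polynomial has degree 2 and real coefficients as required.

p(z) = z^2 -5·z.


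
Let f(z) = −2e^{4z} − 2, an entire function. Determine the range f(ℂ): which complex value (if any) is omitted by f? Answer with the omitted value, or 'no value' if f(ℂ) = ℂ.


Little Picard bounds the complement of f(ℂ) to at most one point.
e^{4z} is never zero on ℂ, so -2·e^{4z} takes every value in ℂ ∖ {0}. Adding -2 shifts the range to ℂ ∖ {-2}. Thus f omits exactly the value -2.

Omitted value: -2.


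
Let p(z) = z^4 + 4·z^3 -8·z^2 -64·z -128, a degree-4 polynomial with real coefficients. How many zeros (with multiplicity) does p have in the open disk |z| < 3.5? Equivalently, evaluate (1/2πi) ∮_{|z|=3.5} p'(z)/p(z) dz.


The zeros of p are: -4, (-2 + 2i), (-2 - 2i), 4.
Their magnitudes are: 4, 2.828, 2.828, 4.
Zeros with |z| < R = 3.5: (-2 + 2i), (-2 - 2i).
Count = 2.
By the argument principle, (1/2πi) ∮_{|z|=R} p'(z)/p(z) dz equals exactly this count.

Number of zeros inside |z| < 3.5: 2.


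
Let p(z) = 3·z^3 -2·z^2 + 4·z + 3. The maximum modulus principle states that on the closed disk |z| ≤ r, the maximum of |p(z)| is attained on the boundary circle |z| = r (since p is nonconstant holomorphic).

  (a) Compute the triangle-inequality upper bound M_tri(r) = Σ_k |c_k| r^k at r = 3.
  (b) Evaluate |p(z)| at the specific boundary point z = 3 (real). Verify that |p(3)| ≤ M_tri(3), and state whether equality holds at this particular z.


Coefficients: c_0 = 3, c_1 = 4, c_2 = -2, c_3 = 3. Radius r = 3.
Part (a). Triangle bound: M_tri(r) = Σ_k |c_k| r^k
  = |3|·3^0 + |4|·3^1 + |-2|·3^2 + |3|·3^3
  = 3 + 12 + 18 + 81 = 114.
This bounds M(r) := max_{|z|=r} |p(z)| from above; equality holds iff all terms c_k z^k can be made to align in phase at a single z on |z|=r.
Part (b). At z = 3 (real, on the circle |z| = r):
  p(3) = (3)·3^0 + (4)·3^1 + (-2)·3^2 + (3)·3^3 = 78.
  |p(3)| = 78.
Check: |p(3)| = 78 ≤ 114 = M_tri(3). ✓ Equality does not hold at z = 3 (the coefficients have mixed signs, so the terms do not all align in phase there).

M_tri(3) = 114; |p(3)| = 78; equality at z=3: no.


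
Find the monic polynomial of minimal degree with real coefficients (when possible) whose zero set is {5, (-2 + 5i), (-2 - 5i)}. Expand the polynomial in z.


The polynomial is p(z) = ∏_{α ∈ S} (z − α), where S = {5, (-2 + 5i), (-2 - 5i)}.
Expanding the product yields: p(z) = z^3 -z^2 + 9·z -145.
Note conjugate pairs combine to real quadratics: (z − (-2+5i))(z − (-2−5i)) = z² + 4z + 29.
The resulting polynomial has degree 3 and real coefficients as required.

p(z) = z^3 -z^2 + 9·z -145.


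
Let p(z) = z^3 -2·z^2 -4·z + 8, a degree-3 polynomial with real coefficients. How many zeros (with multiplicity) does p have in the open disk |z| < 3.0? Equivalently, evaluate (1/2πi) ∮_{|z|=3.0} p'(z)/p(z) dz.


The zeros of p are: -2, 2, 2.
Their magnitudes are: 2, 2, 2.
Zeros with |z| < R = 3.0: -2, 2, 2.
Count = 3.
By the argument principle, (1/2πi) ∮_{|z|=R} p'(z)/p(z) dz equals exactly this count.

Number of zeros inside |z| < 3.0: 3.


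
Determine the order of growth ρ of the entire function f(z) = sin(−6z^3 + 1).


Write sin(w) = (e^{iw} ± e^{−iw})/(2 or 2i), so |sin(w)| ≤ e^{|w|}. With w = −6z^3 + 1, |w| ≤ 6r^3 + 1 on |z|=r, giving M(r) ≤ e^{6r^3 + 1} and ρ ≤ 3. For the lower bound, choose z on |z|=r with -6z^3 purely imaginary of modulus 6r^3; then |sin(−6z^3 + 1)| grows like e^{6r^3}/2, so ρ ≥ 3. Hence ρ = 3.
Therefore ρ = 3.

Order ρ = 3.


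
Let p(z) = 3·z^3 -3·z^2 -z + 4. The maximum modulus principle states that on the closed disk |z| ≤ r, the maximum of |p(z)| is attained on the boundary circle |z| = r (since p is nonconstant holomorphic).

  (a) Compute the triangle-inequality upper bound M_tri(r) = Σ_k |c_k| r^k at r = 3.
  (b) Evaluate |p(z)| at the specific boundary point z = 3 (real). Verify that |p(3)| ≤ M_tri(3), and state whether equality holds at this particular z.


Coefficients: c_0 = 4, c_1 = -1, c_2 = -3, c_3 = 3. Radius r = 3.
Part (a). Triangle bound: M_tri(r) = Σ_k |c_k| r^k
  = |4|·3^0 + |-1|·3^1 + |-3|·3^2 + |3|·3^3
  = 4 + 3 + 27 + 81 = 115.
This bounds M(r) := max_{|z|=r} |p(z)| from above; equality holds iff all terms c_k z^k can be made to align in phase at a single z on |z|=r.
Part (b). At z = 3 (real, on the circle |z| = r):
  p(3) = (4)·3^0 + (-1)·3^1 + (-3)·3^2 + (3)·3^3 = 55.
  |p(3)| = 55.
Check: |p(3)| = 55 ≤ 115 = M_tri(3). ✓ Equality does not hold at z = 3 (the coefficients have mixed signs, so the terms do not all align in phase there).

M_tri(3) = 115; |p(3)| = 55; equality at z=3: no.
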